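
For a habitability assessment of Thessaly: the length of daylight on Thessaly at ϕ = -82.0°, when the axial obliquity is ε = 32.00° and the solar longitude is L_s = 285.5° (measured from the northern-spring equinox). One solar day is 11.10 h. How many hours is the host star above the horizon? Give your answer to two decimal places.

Solar declination: sin δ = sin ε · sin L_s = sin 32.00° × sin 285.5° = -0.51065, so δ = -30.707°.
Sunrise equation: cos h₀ = −tan ϕ · tan δ = -4.2260 ≤ −1, so the host star never sets (polar day) and h₀ = π.
Daylight = 2h₀/(2π) × 11.10 h = (3.1416/π) × 11.10 = 11.10 h.

11.10 h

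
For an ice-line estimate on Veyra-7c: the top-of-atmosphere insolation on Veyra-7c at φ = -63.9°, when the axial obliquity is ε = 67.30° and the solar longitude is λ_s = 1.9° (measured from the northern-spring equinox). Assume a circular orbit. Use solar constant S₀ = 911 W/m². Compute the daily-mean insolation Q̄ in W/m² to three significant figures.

Q̄ ≈ 115 W/m²

Solar declination: sin δ = sin ε · sin λ_s = sin 67.30° × sin 1.9° = 0.03059, so δ = +1.753°.
cos H₀ = −tan(-63.9°) tan(+1.753°) = 0.0625, H₀ = 1.5083 rad.
Bracket: H₀ sin φ sin δ + cos φ cos δ sin H₀ = 1.5083×-0.89803×0.03059 + 0.43994×0.99953×0.99805 = -0.041434 + 0.438876 = 0.397442.
Q̄ = (S₀/π) × [bracket] = (911/π) × 0.397442 = 115.3 W/m².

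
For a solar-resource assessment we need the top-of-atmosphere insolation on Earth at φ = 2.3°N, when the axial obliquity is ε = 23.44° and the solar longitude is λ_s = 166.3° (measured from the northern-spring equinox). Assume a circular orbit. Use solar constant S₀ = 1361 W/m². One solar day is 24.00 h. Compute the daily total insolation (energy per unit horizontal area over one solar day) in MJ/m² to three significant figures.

37.5 MJ/m²

Solar declination: sin δ = sin ε · sin λ_s = sin 23.44° × sin 166.3° = 0.09421, so δ = +5.406°.
cos H₀ = −tan(+2.3°) tan(+5.406°) = -0.0038, H₀ = 1.5746 rad.
Bracket: H₀ sin φ sin δ + cos φ cos δ sin H₀ = 1.5746×0.04013×0.09421 + 0.99919×0.99555×0.99999 = 0.005953 + 0.994734 = 1.000687.
Q̄ = (S₀/π) × [bracket] = (1361/π) × 1.000687 = 433.52 W/m².
Daily total = Q̄ × 24.00 h × 3600 s/h = 433.52 × 24.00 × 3600 / 10⁶ = 37.46 MJ/m².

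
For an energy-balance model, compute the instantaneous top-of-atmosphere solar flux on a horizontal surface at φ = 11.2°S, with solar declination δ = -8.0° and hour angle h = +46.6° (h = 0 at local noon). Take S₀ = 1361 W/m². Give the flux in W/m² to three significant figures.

cos θ_z = sin φ sin δ + cos φ cos δ cos h = 0.027032 + 0.667443 = 0.694475.
Flux = S₀ · cos θ_z = 1361 × 0.694475 = 945.2 W/m².

945 W/m²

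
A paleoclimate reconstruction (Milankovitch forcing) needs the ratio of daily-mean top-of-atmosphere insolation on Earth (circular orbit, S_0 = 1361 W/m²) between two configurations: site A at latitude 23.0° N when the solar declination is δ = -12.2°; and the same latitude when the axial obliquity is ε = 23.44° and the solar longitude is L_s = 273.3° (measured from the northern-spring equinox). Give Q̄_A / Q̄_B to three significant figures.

— Configuration A (ϕ=+23.0°):
cos h₀ = −tan(+23.0°) tan(-12.200°) = 0.0918, h₀ = 1.4789 rad.
Bracket: h₀ sin ϕ sin δ + cos ϕ cos δ sin h₀ = 1.4789×0.39073×-0.21132 + 0.92050×0.97742×0.99578 = -0.122111 + 0.895918 = 0.773807.
Q̄ = (S_0/π) × [bracket] = (1361/π) × 0.773807 = 335.23 W/m².
— Configuration B (ϕ=+23.0°):
Solar declination: sin δ = sin ε · sin L_s = sin 23.44° × sin 273.3° = -0.39713, so δ = -23.399°.
cos h₀ = −tan(+23.0°) tan(-23.399°) = 0.1837, h₀ = 1.3861 rad.
Bracket: h₀ sin ϕ sin δ + cos ϕ cos δ sin h₀ = 1.3861×0.39073×-0.39713 + 0.92050×0.91776×0.98299 = -0.215082 + 0.830428 = 0.615346.
Q̄ = (S_0/π) × [bracket] = (1361/π) × 0.615346 = 266.58 W/m².
Ratio Q̄_A / Q̄_B = 335.23 / 266.58 = 1.258.

Q̄_A / Q̄_B ≈ 1.26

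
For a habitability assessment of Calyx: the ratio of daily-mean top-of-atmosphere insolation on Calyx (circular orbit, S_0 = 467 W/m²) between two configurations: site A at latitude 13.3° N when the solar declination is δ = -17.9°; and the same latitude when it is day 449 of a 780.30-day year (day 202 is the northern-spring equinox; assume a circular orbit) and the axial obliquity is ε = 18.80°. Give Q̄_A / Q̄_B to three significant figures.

Q̄_A / Q̄_B ≈ 0.787

— Configuration A (ϕ=+13.3°):
cos h₀ = −tan(+13.3°) tan(-17.900°) = 0.0764, h₀ = 1.4944 rad.
Bracket: h₀ sin ϕ sin δ + cos ϕ cos δ sin h₀ = 1.4944×0.23005×-0.30736 + 0.97318×0.95159×0.99708 = -0.105666 + 0.923364 = 0.817698.
Q̄ = (S_0/π) × [bracket] = (467/π) × 0.817698 = 121.55 W/m².
— Configuration B (ϕ=+13.3°):
Solar longitude: L_s = 360° × (449 − 202)/780.30 = 113.956°.
sin δ = sin 18.80° × sin 113.956° = 0.29450, so δ = +17.128°.
cos h₀ = −tan(+13.3°) tan(+17.128°) = -0.0728, h₀ = 1.6437 rad.
Bracket: h₀ sin ϕ sin δ + cos ϕ cos δ sin h₀ = 1.6437×0.23005×0.29450 + 0.97318×0.95565×0.99734 = 0.111360 + 0.927546 = 1.038906.
Q̄ = (S_0/π) × [bracket] = (467/π) × 1.038906 = 154.43 W/m².
Ratio Q̄_A / Q̄_B = 121.55 / 154.43 = 0.7871.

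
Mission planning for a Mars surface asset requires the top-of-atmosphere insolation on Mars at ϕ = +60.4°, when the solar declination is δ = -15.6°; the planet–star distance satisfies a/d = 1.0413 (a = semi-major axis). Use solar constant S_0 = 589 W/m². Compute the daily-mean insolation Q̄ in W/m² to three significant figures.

cos h₀ = −tan(+60.4°) tan(-15.600°) = 0.4915, h₀ = 1.0570 rad.
Bracket: h₀ sin ϕ sin δ + cos ϕ cos δ sin h₀ = 1.0570×0.86949×-0.26892 + 0.49394×0.96316×0.87088 = -0.247151 + 0.414315 = 0.167164.
Inverse-square distance factor (a/d)² = 1.0413² = 1.084306.
Q̄ = (S_0/π) × 1.084306 × [bracket] = (589/π) × 1.084306 × 0.167164 = 33.98 W/m².

Q̄ ≈ 34.0 W/m²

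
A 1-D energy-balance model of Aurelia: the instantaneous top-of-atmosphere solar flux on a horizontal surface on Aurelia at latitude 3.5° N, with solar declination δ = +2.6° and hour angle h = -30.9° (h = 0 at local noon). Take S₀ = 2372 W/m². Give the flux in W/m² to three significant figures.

cos θ_z = sin φ sin δ + cos φ cos δ cos h = 0.002769 + 0.855583 = 0.858352.
Flux = S₀ · cos θ_z = 2372 × 0.858352 = 2036 W/m².

2.04e+03 W/m²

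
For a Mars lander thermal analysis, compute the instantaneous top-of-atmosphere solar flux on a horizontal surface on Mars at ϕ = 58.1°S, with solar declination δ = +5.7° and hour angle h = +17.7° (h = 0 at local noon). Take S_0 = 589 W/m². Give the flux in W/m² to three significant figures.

245 W/m²

cos θ_z = sin ϕ sin δ + cos ϕ cos δ cos h = -0.084320 + 0.500934 = 0.416614.
Flux = S_0 · cos θ_z = 589 × 0.416614 = 245.4 W/m².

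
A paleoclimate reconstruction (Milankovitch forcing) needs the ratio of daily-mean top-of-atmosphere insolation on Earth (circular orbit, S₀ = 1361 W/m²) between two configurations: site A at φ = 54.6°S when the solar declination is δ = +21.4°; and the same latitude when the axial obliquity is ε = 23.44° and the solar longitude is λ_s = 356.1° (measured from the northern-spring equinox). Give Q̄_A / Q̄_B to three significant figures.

— Configuration A (φ=-54.6°):
cos H₀ = −tan(-54.6°) tan(+21.400°) = 0.5515, H₀ = 0.9867 rad.
Bracket: H₀ sin φ sin δ + cos φ cos δ sin H₀ = 0.9867×-0.81513×0.36488 + 0.57928×0.93106×0.83421 = -0.293469 + 0.449927 = 0.156458.
Q̄ = (S₀/π) × [bracket] = (1361/π) × 0.156458 = 67.781 W/m².
— Configuration B (φ=-54.6°):
Solar declination: sin δ = sin ε · sin λ_s = sin 23.44° × sin 356.1° = -0.02706, so δ = -1.550°.
cos H₀ = −tan(-54.6°) tan(-1.550°) = -0.0381, H₀ = 1.6089 rad.
Bracket: H₀ sin φ sin δ + cos φ cos δ sin H₀ = 1.6089×-0.81513×-0.02706 + 0.57928×0.99963×0.99927 = 0.035488 + 0.578643 = 0.614131.
Q̄ = (S₀/π) × [bracket] = (1361/π) × 0.614131 = 266.05 W/m².
Ratio Q̄_A / Q̄_B = 67.781 / 266.05 = 0.2548.

Q̄_A / Q̄_B ≈ 0.255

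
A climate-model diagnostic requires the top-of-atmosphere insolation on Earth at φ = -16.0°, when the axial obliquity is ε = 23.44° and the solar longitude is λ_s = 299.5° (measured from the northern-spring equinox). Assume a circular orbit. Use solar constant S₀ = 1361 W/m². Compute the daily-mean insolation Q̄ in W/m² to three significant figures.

Solar declination: sin δ = sin ε · sin λ_s = sin 23.44° × sin 299.5° = -0.34622, so δ = -20.256°.
cos H₀ = −tan(-16.0°) tan(-20.256°) = -0.1058, H₀ = 1.6768 rad.
Bracket: H₀ sin φ sin δ + cos φ cos δ sin H₀ = 1.6768×-0.27564×-0.34622 + 0.96126×0.93815×0.99439 = 0.160021 + 0.896747 = 1.056768.
Q̄ = (S₀/π) × [bracket] = (1361/π) × 1.056768 = 457.8 W/m².

Q̄ ≈ 458 W/m²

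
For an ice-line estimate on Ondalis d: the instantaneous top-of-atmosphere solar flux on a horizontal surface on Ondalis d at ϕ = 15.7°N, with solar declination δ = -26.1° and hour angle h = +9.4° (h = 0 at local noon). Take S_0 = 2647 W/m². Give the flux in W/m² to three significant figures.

1.94e+03 W/m²

cos θ_z = sin ϕ sin δ + cos ϕ cos δ cos h = -0.119048 + 0.852915 = 0.733867.
Flux = S_0 · cos θ_z = 2647 × 0.733867 = 1943 W/m².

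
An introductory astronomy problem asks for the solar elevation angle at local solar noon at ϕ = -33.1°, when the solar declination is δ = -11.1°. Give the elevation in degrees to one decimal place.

68.0°

At local noon the hour angle is zero, so the zenith angle equals |ϕ − δ| = |-33.1° − (-11.100°)| = 22.000°.
Elevation = 90° − 22.000° = 68.0°.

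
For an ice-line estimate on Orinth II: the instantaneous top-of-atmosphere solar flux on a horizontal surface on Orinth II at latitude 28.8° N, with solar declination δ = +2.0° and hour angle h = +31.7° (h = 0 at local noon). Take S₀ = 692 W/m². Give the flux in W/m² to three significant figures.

cos θ_z = sin φ sin δ + cos φ cos δ cos h = 0.016813 + 0.745117 = 0.761930.
Flux = S₀ · cos θ_z = 692 × 0.761930 = 527.3 W/m².

527 W/m²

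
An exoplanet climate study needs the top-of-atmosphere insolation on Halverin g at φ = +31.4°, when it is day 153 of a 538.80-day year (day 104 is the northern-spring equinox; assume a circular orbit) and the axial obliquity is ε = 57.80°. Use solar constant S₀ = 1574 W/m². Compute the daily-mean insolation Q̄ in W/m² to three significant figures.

Solar longitude: λ_s = 360° × (153 − 104)/538.80 = 32.739°.
sin δ = sin 57.80° × sin 32.739° = 0.45764, so δ = +27.235°.
cos H₀ = −tan(+31.4°) tan(+27.235°) = -0.3142, H₀ = 1.8904 rad.
Bracket: H₀ sin φ sin δ + cos φ cos δ sin H₀ = 1.8904×0.52101×0.45764 + 0.85355×0.88914×0.94937 = 0.450738 + 0.720501 = 1.171239.
Q̄ = (S₀/π) × [bracket] = (1574/π) × 1.171239 = 586.8 W/m².

Q̄ ≈ 587 W/m²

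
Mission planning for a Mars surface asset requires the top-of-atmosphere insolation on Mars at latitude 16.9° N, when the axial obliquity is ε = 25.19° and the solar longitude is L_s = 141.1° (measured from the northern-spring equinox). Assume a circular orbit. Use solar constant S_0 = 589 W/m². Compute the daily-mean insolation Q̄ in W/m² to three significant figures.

Q̄ ≈ 196 W/m²

Solar declination: sin δ = sin ε · sin L_s = sin 25.19° × sin 141.1° = 0.26727, so δ = +15.502°.
cos h₀ = −tan(+16.9°) tan(+15.502°) = -0.0843, h₀ = 1.6552 rad.
Bracket: h₀ sin ϕ sin δ + cos ϕ cos δ sin h₀ = 1.6552×0.29070×0.26727 + 0.95681×0.96362×0.99644 = 0.128601 + 0.918719 = 1.047320.
Q̄ = (S_0/π) × [bracket] = (589/π) × 1.047320 = 196.4 W/m².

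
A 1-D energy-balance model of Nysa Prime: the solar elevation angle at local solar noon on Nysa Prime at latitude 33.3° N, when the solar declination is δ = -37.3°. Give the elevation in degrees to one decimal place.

At local noon the hour angle is zero, so the zenith angle equals |φ − δ| = |+33.3° − (-37.300°)| = 70.600°.
Elevation = 90° − 70.600° = 19.4°.

19.4°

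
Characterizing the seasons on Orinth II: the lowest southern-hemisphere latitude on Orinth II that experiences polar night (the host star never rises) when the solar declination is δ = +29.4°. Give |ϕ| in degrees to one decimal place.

Polar night requires cos h₀ = −tan ϕ tan δ ≥ 1, i.e. tan ϕ tan δ ≤ −1.
The boundary is |tan ϕ| · |tan δ| = 1, so |ϕ| = 90° − |δ| = 90° − 29.4° = 60.6° in the southern hemisphere.

|ϕ| = 60.6°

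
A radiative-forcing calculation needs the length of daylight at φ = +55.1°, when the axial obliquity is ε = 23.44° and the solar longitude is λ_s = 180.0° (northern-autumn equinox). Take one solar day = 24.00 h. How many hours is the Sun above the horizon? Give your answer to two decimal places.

12.00 h

Solar declination: sin δ = sin ε · sin λ_s = sin 23.44° × sin 180.0° = 0.00000, so δ = +0.000°.
cos H₀ = −tan φ · tan δ = −tan(+55.1°) × tan(+0.000°) = -0.0000, so H₀ = 1.5708 rad = 90.00°.
Daylight = 2H₀/(2π) × 24.00 h = (1.5708/π) × 24.00 = 12.00 h.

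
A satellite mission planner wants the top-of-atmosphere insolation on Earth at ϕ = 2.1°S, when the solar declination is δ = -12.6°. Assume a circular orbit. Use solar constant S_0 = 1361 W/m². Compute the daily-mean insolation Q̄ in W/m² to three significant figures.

Q̄ ≈ 428 W/m²

cos h₀ = −tan(-2.1°) tan(-12.600°) = -0.0082, h₀ = 1.5790 rad.
Bracket: h₀ sin ϕ sin δ + cos ϕ cos δ sin h₀ = 1.5790×-0.03664×-0.21814 + 0.99933×0.97592×0.99997 = 0.012620 + 0.975237 = 0.987857.
Q̄ = (S_0/π) × [bracket] = (1361/π) × 0.987857 = 428.0 W/m².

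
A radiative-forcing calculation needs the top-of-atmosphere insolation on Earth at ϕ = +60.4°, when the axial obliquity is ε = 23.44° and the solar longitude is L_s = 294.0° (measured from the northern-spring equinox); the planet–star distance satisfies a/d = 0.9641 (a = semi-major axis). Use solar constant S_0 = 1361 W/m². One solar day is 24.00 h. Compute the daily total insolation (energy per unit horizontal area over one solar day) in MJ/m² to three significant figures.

2.69 MJ/m²

Solar declination: sin δ = sin ε · sin L_s = sin 23.44° × sin 294.0° = -0.36340, so δ = -21.309°.
cos h₀ = −tan(+60.4°) tan(-21.309°) = 0.6866, h₀ = 0.8139 rad.
Bracket: h₀ sin ϕ sin δ + cos ϕ cos δ sin h₀ = 0.8139×0.86949×-0.36340 + 0.49394×0.93163×0.72700 = -0.257170 + 0.334543 = 0.077373.
Inverse-square distance factor (a/d)² = 0.9641² = 0.929489.
Q̄ = (S_0/π) × 0.929489 × [bracket] = (1361/π) × 0.929489 × 0.077373 = 31.156 W/m².
Daily total = Q̄ × 24.00 h × 3600 s/h = 31.156 × 24.00 × 3600 / 10⁶ = 2.692 MJ/m².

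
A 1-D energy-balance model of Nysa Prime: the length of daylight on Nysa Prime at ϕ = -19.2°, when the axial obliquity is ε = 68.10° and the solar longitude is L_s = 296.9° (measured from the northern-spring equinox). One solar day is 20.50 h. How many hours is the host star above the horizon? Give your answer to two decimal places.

Solar declination: sin δ = sin ε · sin L_s = sin 68.10° × sin 296.9° = -0.82744, so δ = -55.837°.
cos h₀ = −tan ϕ · tan δ = −tan(-19.2°) × tan(-55.837°) = -0.5131, so h₀ = 2.1096 rad = 120.87°.
Daylight = 2h₀/(2π) × 20.50 h = (2.1096/π) × 20.50 = 13.77 h.

13.77 h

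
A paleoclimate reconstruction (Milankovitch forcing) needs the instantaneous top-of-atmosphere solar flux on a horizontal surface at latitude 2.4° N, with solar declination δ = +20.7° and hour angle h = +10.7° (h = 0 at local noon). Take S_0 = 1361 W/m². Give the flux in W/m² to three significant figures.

1.27e+03 W/m²

cos θ_z = sin ϕ sin δ + cos ϕ cos δ cos h = 0.014802 + 0.918373 = 0.933175.
Flux = S_0 · cos θ_z = 1361 × 0.933175 = 1270 W/m².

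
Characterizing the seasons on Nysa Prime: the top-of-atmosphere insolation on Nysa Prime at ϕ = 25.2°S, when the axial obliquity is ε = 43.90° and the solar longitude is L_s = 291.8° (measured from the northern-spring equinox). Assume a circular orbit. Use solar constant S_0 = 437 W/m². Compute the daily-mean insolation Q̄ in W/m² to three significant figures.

Solar declination: sin δ = sin ε · sin L_s = sin 43.90° × sin 291.8° = -0.64381, so δ = -40.077°.
cos h₀ = −tan(-25.2°) tan(-40.077°) = -0.3959, h₀ = 1.9779 rad.
Bracket: h₀ sin ϕ sin δ + cos ϕ cos δ sin h₀ = 1.9779×-0.42578×-0.64381 + 0.90483×0.76518×0.91828 = 0.542185 + 0.635778 = 1.177963.
Q̄ = (S_0/π) × [bracket] = (437/π) × 1.177963 = 163.9 W/m².

Q̄ ≈ 164 W/m²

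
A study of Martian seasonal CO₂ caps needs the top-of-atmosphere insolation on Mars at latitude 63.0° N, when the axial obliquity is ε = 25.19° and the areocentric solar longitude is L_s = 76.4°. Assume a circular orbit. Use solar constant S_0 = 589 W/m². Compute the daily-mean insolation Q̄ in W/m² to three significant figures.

Q̄ ≈ 220 W/m²

sin δ = sin 25.19° × sin 76.4° = 0.41369, so δ = +24.437°.
cos h₀ = −tan(+63.0°) tan(+24.437°) = -0.8918, h₀ = 2.6721 rad.
Bracket: h₀ sin ϕ sin δ + cos ϕ cos δ sin h₀ = 2.6721×0.89101×0.41369 + 0.45399×0.91042×0.45244 = 0.984941 + 0.187003 = 1.171944.
Q̄ = (S_0/π) × [bracket] = (589/π) × 1.171944 = 219.7 W/m².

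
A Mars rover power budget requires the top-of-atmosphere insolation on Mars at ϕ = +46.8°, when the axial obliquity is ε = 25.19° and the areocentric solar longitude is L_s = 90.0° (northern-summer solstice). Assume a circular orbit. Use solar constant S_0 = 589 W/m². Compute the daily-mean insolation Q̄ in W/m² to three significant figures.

Q̄ ≈ 222 W/m²

sin δ = sin 25.19° × sin 90.0° = 0.42562, so δ = +25.190°.
cos h₀ = −tan(+46.8°) tan(+25.190°) = -0.5009, h₀ = 2.0954 rad.
Bracket: h₀ sin ϕ sin δ + cos ϕ cos δ sin h₀ = 2.0954×0.72897×0.42562 + 0.68455×0.90490×0.86552 = 0.650128 + 0.536146 = 1.186274.
Q̄ = (S_0/π) × [bracket] = (589/π) × 1.186274 = 222.4 W/m².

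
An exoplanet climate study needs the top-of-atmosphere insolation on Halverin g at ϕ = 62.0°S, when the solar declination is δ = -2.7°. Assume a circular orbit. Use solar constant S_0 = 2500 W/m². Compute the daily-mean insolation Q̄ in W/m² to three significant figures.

cos h₀ = −tan(-62.0°) tan(-2.700°) = -0.0887, h₀ = 1.6596 rad.
Bracket: h₀ sin ϕ sin δ + cos ϕ cos δ sin h₀ = 1.6596×-0.88295×-0.04711 + 0.46947×0.99889×0.99606 = 0.069032 + 0.467101 = 0.536133.
Q̄ = (S_0/π) × [bracket] = (2500/π) × 0.536133 = 426.6 W/m².

Q̄ ≈ 427 W/m²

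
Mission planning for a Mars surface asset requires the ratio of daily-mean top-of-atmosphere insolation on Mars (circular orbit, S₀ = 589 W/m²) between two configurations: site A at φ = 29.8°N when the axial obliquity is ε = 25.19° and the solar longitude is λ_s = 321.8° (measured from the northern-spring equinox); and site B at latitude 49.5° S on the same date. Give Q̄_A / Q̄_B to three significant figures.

Q̄_A / Q̄_B ≈ 0.660

— Configuration A (φ=+29.8°):
Solar declination: sin δ = sin ε · sin λ_s = sin 25.19° × sin 321.8° = -0.26321, so δ = -15.260°.
cos H₀ = −tan(+29.8°) tan(-15.260°) = 0.1563, H₀ = 1.4139 rad.
Bracket: H₀ sin φ sin δ + cos φ cos δ sin H₀ = 1.4139×0.49697×-0.26321 + 0.86777×0.96474×0.98772 = -0.184949 + 0.826892 = 0.641943.
Q̄ = (S₀/π) × [bracket] = (589/π) × 0.641943 = 120.35 W/m².
— Configuration B (φ=-49.5°):
cos H₀ = −tan(-49.5°) tan(-15.260°) = -0.3194, H₀ = 1.8959 rad.
Bracket: H₀ sin φ sin δ + cos φ cos δ sin H₀ = 1.8959×-0.76041×-0.26321 + 0.64945×0.96474×0.94761 = 0.379460 + 0.593725 = 0.973185.
Q̄ = (S₀/π) × [bracket] = (589/π) × 0.973185 = 182.46 W/m².
Ratio Q̄_A / Q̄_B = 120.35 / 182.46 = 0.6596.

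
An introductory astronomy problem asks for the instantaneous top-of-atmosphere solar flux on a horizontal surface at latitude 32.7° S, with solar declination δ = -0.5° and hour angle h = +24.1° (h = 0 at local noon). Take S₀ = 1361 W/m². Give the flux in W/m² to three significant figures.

cos θ_z = sin φ sin δ + cos φ cos δ cos h = 0.004714 + 0.768131 = 0.772845.
Flux = S₀ · cos θ_z = 1361 × 0.772845 = 1052 W/m².

1.05e+03 W/m²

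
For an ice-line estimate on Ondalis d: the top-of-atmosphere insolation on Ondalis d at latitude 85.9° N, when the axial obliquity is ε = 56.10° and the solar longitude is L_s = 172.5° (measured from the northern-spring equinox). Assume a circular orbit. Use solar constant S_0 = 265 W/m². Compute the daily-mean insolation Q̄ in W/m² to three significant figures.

Q̄ ≈ 28.6 W/m²

Solar declination: sin δ = sin ε · sin L_s = sin 56.10° × sin 172.5° = 0.10834, so δ = +6.220°.
cos h₀ = −tan(+85.9°) tan(+6.220°) = -1.5203 ≤ −1 ⇒ polar day, h₀ = π.
Bracket: h₀ sin ϕ sin δ + cos ϕ cos δ sin h₀ = 3.1416×0.99744×0.10834 + 0.07150×0.99411×0.00000 = 0.339490 + 0.000000 = 0.339490.
Q̄ = (S_0/π) × [bracket] = (265/π) × 0.339490 = 28.64 W/m².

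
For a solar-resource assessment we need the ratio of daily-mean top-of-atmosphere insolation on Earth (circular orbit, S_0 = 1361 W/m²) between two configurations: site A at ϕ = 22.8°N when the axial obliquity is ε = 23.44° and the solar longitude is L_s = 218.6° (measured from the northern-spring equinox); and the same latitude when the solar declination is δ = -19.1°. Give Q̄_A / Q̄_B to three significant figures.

— Configuration A (ϕ=+22.8°):
Solar declination: sin δ = sin ε · sin L_s = sin 23.44° × sin 218.6° = -0.24817, so δ = -14.369°.
cos h₀ = −tan(+22.8°) tan(-14.369°) = 0.1077, h₀ = 1.4629 rad.
Bracket: h₀ sin ϕ sin δ + cos ϕ cos δ sin h₀ = 1.4629×0.38752×-0.24817 + 0.92186×0.96872×0.99418 = -0.140688 + 0.887827 = 0.747139.
Q̄ = (S_0/π) × [bracket] = (1361/π) × 0.747139 = 323.68 W/m².
— Configuration B (ϕ=+22.8°):
cos h₀ = −tan(+22.8°) tan(-19.100°) = 0.1456, h₀ = 1.4247 rad.
Bracket: h₀ sin ϕ sin δ + cos ϕ cos δ sin h₀ = 1.4247×0.38752×-0.32722 + 0.92186×0.94495×0.98935 = -0.180658 + 0.861834 = 0.681176.
Q̄ = (S_0/π) × [bracket] = (1361/π) × 0.681176 = 295.10 W/m².
Ratio Q̄_A / Q̄_B = 323.68 / 295.10 = 1.097.

Q̄_A / Q̄_B ≈ 1.10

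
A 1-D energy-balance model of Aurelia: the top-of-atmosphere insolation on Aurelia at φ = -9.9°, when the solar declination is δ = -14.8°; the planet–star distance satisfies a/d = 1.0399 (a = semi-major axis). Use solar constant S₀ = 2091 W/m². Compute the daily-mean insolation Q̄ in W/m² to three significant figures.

cos H₀ = −tan(-9.9°) tan(-14.800°) = -0.0461, H₀ = 1.6169 rad.
Bracket: H₀ sin φ sin δ + cos φ cos δ sin H₀ = 1.6169×-0.17193×-0.25545 + 0.98511×0.96682×0.99894 = 0.071013 + 0.951414 = 1.022427.
Inverse-square distance factor (a/d)² = 1.0399² = 1.081392.
Q̄ = (S₀/π) × 1.081392 × [bracket] = (2091/π) × 1.081392 × 1.022427 = 735.9 W/m².

Q̄ ≈ 736 W/m²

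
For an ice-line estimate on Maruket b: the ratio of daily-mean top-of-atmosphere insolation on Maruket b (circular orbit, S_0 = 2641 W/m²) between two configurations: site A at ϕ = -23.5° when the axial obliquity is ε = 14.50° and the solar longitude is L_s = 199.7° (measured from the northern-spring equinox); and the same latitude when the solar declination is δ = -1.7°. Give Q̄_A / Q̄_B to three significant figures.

Q̄_A / Q̄_B ≈ 1.03

— Configuration A (ϕ=-23.5°):
Solar declination: sin δ = sin ε · sin L_s = sin 14.50° × sin 199.7° = -0.08440, so δ = -4.842°.
cos h₀ = −tan(-23.5°) tan(-4.842°) = -0.0368, h₀ = 1.6076 rad.
Bracket: h₀ sin ϕ sin δ + cos ϕ cos δ sin h₀ = 1.6076×-0.39875×-0.08440 + 0.91706×0.99643×0.99932 = 0.054103 + 0.913165 = 0.967268.
Q̄ = (S_0/π) × [bracket] = (2641/π) × 0.967268 = 813.14 W/m².
— Configuration B (ϕ=-23.5°):
cos h₀ = −tan(-23.5°) tan(-1.700°) = -0.0129, h₀ = 1.5837 rad.
Bracket: h₀ sin ϕ sin δ + cos ϕ cos δ sin h₀ = 1.5837×-0.39875×-0.02967 + 0.91706×0.99956×0.99992 = 0.018737 + 0.916583 = 0.935320.
Q̄ = (S_0/π) × [bracket] = (2641/π) × 0.935320 = 786.28 W/m².
Ratio Q̄_A / Q̄_B = 813.14 / 786.28 = 1.034.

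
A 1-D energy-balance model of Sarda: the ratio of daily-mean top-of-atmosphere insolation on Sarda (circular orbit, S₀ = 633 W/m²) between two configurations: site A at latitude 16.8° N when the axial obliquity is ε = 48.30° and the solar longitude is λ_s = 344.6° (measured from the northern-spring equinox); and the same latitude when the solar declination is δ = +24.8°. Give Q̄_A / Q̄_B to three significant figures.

Q̄_A / Q̄_B ≈ 0.796

— Configuration A (φ=+16.8°):
Solar declination: sin δ = sin ε · sin λ_s = sin 48.30° × sin 344.6° = -0.19827, so δ = -11.436°.
cos H₀ = −tan(+16.8°) tan(-11.436°) = 0.0611, H₀ = 1.5097 rad.
Bracket: H₀ sin φ sin δ + cos φ cos δ sin H₀ = 1.5097×0.28903×-0.19827 + 0.95732×0.98015×0.99813 = -0.086515 + 0.936563 = 0.850048.
Q̄ = (S₀/π) × [bracket] = (633/π) × 0.850048 = 171.28 W/m².
— Configuration B (φ=+16.8°):
cos H₀ = −tan(+16.8°) tan(+24.800°) = -0.1395, H₀ = 1.7108 rad.
Bracket: H₀ sin φ sin δ + cos φ cos δ sin H₀ = 1.7108×0.28903×0.41945 + 0.95732×0.90778×0.99022 = 0.207407 + 0.860537 = 1.067944.
Q̄ = (S₀/π) × [bracket] = (633/π) × 1.067944 = 215.18 W/m².
Ratio Q̄_A / Q̄_B = 171.28 / 215.18 = 0.7960.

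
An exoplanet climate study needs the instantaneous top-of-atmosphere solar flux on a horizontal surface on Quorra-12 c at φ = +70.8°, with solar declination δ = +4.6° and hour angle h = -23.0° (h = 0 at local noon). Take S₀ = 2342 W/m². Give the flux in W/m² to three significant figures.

cos θ_z = sin φ sin δ + cos φ cos δ cos h = 0.075738 + 0.301748 = 0.377486.
Flux = S₀ · cos θ_z = 2342 × 0.377486 = 884.1 W/m².

884 W/m²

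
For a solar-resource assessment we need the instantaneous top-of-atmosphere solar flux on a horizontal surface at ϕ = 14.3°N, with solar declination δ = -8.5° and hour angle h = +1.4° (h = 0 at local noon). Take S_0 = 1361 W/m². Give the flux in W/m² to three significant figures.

cos θ_z = sin ϕ sin δ + cos ϕ cos δ cos h = -0.036509 + 0.958086 = 0.921577.
Flux = S_0 · cos θ_z = 1361 × 0.921577 = 1254 W/m².

1.25e+03 W/m²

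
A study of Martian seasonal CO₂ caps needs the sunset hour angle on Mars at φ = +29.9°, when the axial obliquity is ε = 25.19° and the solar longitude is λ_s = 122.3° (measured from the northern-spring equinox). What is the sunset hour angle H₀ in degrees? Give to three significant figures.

H₀ = 103°

Solar declination: sin δ = sin ε · sin λ_s = sin 25.19° × sin 122.3° = 0.35976, so δ = +21.086°.
cos H₀ = −tan φ · tan δ = −tan(+29.9°) × tan(+21.086°) = -0.2217, so H₀ = 1.7944 rad = 102.81°.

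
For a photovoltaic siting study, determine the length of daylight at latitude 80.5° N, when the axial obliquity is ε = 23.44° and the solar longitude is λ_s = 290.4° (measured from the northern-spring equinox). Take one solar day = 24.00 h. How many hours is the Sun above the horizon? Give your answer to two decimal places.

0.00 h

Solar declination: sin δ = sin ε · sin λ_s = sin 23.44° × sin 290.4° = -0.37284, so δ = -21.891°.
cos H₀ = −tan φ · tan δ = 2.4011 ≥ 1, so the Sun never rises (polar night) and H₀ = 0.
Daylight = 2H₀/(2π) × 24.00 h = (0.0000/π) × 24.00 = 0.00 h.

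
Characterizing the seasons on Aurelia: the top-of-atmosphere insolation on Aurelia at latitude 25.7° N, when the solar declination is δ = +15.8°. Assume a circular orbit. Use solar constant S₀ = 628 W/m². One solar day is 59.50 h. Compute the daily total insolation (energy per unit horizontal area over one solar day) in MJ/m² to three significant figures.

45.4 MJ/m²

cos H₀ = −tan(+25.7°) tan(+15.800°) = -0.1362, H₀ = 1.7074 rad.
Bracket: H₀ sin φ sin δ + cos φ cos δ sin H₀ = 1.7074×0.43366×0.27228 + 0.90108×0.96222×0.99068 = 0.201605 + 0.858956 = 1.060561.
Q̄ = (S₀/π) × [bracket] = (628/π) × 1.060561 = 212.00 W/m².
Daily total = Q̄ × 59.50 h × 3600 s/h = 212.00 × 59.50 × 3600 / 10⁶ = 45.41 MJ/m².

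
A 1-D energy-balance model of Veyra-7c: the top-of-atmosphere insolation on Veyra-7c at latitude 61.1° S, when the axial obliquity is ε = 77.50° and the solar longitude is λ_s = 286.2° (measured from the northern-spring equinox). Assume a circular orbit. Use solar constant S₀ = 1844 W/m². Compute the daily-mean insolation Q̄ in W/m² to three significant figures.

Q̄ ≈ 1.51e+03 W/m²

Solar declination: sin δ = sin ε · sin λ_s = sin 77.50° × sin 286.2° = -0.93753, so δ = -69.641°.
cos H₀ = −tan(-61.1°) tan(-69.641°) = -4.8816 ≤ −1 ⇒ polar day, H₀ = π.
Bracket: H₀ sin φ sin δ + cos φ cos δ sin H₀ = 3.1416×-0.87546×-0.93753 + 0.48328×0.34790×0.00000 = 2.578531 + 0.000000 = 2.578531.
Q̄ = (S₀/π) × [bracket] = (1844/π) × 2.578531 = 1514 W/m².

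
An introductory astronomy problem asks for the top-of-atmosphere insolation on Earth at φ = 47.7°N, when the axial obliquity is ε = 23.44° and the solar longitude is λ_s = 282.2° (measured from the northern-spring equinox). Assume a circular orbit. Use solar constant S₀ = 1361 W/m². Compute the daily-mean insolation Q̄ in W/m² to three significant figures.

Solar declination: sin δ = sin ε · sin λ_s = sin 23.44° × sin 282.2° = -0.38880, so δ = -22.880°.
cos H₀ = −tan(+47.7°) tan(-22.880°) = 0.4638, H₀ = 1.0885 rad.
Bracket: H₀ sin φ sin δ + cos φ cos δ sin H₀ = 1.0885×0.73963×-0.38880 + 0.67301×0.92132×0.88595 = -0.313018 + 0.549340 = 0.236322.
Q̄ = (S₀/π) × [bracket] = (1361/π) × 0.236322 = 102.4 W/m².

Q̄ ≈ 102 W/m²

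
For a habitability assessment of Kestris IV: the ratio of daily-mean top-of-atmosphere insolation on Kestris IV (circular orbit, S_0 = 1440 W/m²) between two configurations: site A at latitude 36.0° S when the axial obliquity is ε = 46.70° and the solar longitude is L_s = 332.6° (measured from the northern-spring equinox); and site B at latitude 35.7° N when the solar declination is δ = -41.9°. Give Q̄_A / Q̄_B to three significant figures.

Q̄_A / Q̄_B ≈ 8.92

— Configuration A (ϕ=-36.0°):
Solar declination: sin δ = sin ε · sin L_s = sin 46.70° × sin 332.6° = -0.33492, so δ = -19.568°.
cos h₀ = −tan(-36.0°) tan(-19.568°) = -0.2582, h₀ = 1.8320 rad.
Bracket: h₀ sin ϕ sin δ + cos ϕ cos δ sin h₀ = 1.8320×-0.58779×-0.33492 + 0.80902×0.94225×0.96608 = 0.360652 + 0.736442 = 1.097094.
Q̄ = (S_0/π) × [bracket] = (1440/π) × 1.097094 = 502.87 W/m².
— Configuration B (ϕ=+35.7°):
cos h₀ = −tan(+35.7°) tan(-41.900°) = 0.6447, h₀ = 0.8701 rad.
Bracket: h₀ sin ϕ sin δ + cos ϕ cos δ sin h₀ = 0.8701×0.58354×-0.66783 + 0.81208×0.74431×0.76440 = -0.339083 + 0.462033 = 0.122950.
Q̄ = (S_0/π) × [bracket] = (1440/π) × 0.122950 = 56.356 W/m².
Ratio Q̄_A / Q̄_B = 502.87 / 56.356 = 8.923.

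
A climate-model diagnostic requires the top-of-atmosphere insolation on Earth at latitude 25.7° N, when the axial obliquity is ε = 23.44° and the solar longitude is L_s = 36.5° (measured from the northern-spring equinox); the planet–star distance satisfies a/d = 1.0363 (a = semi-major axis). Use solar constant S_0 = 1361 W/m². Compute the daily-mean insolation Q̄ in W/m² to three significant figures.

Q̄ ≈ 485 W/m²

Solar declination: sin δ = sin ε · sin L_s = sin 23.44° × sin 36.5° = 0.23661, so δ = +13.687°.
cos h₀ = −tan(+25.7°) tan(+13.687°) = -0.1172, h₀ = 1.6883 rad.
Bracket: h₀ sin ϕ sin δ + cos ϕ cos δ sin h₀ = 1.6883×0.43366×0.23661 + 0.90108×0.97160×0.99311 = 0.173234 + 0.869457 = 1.042691.
Inverse-square distance factor (a/d)² = 1.0363² = 1.073918.
Q̄ = (S_0/π) × 1.073918 × [bracket] = (1361/π) × 1.073918 × 1.042691 = 485.1 W/m².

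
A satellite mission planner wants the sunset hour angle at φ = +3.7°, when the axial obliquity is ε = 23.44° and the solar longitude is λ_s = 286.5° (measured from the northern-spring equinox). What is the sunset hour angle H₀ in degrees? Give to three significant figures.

H₀ = 88.5°

Solar declination: sin δ = sin ε · sin λ_s = sin 23.44° × sin 286.5° = -0.38141, so δ = -22.421°.
cos H₀ = −tan φ · tan δ = −tan(+3.7°) × tan(-22.421°) = 0.0267, so H₀ = 1.5441 rad = 88.47°.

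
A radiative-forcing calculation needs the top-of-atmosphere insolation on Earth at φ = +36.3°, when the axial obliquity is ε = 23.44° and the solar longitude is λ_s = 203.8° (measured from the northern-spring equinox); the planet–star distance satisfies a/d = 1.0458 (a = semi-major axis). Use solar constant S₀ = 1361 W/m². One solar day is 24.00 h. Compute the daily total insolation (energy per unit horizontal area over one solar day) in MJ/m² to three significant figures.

Solar declination: sin δ = sin ε · sin λ_s = sin 23.44° × sin 203.8° = -0.16053, so δ = -9.237°.
cos H₀ = −tan(+36.3°) tan(-9.237°) = 0.1195, H₀ = 1.4510 rad.
Bracket: H₀ sin φ sin δ + cos φ cos δ sin H₀ = 1.4510×0.59201×-0.16053 + 0.80593×0.98703×0.99284 = -0.137896 + 0.789781 = 0.651885.
Inverse-square distance factor (a/d)² = 1.0458² = 1.093698.
Q̄ = (S₀/π) × 1.093698 × [bracket] = (1361/π) × 1.093698 × 0.651885 = 308.87 W/m².
Daily total = Q̄ × 24.00 h × 3600 s/h = 308.87 × 24.00 × 3600 / 10⁶ = 26.69 MJ/m².

26.7 MJ/m²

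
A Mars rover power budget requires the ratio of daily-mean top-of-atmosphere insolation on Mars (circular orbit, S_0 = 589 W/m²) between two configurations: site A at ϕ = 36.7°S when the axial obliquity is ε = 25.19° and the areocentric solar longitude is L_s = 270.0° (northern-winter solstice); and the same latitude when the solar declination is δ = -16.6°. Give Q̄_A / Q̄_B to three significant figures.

Q̄_A / Q̄_B ≈ 1.11

— Configuration A (ϕ=-36.7°):
sin δ = sin 25.19° × sin 270.0° = -0.42562, so δ = -25.190°.
cos h₀ = −tan(-36.7°) tan(-25.190°) = -0.3506, h₀ = 1.9290 rad.
Bracket: h₀ sin ϕ sin δ + cos ϕ cos δ sin h₀ = 1.9290×-0.59763×-0.42562 + 0.80178×0.90490×0.93653 = 0.490667 + 0.679481 = 1.170148.
Q̄ = (S_0/π) × [bracket] = (589/π) × 1.170148 = 219.38 W/m².
— Configuration B (ϕ=-36.7°):
cos h₀ = −tan(-36.7°) tan(-16.600°) = -0.2222, h₀ = 1.7949 rad.
Bracket: h₀ sin ϕ sin δ + cos ϕ cos δ sin h₀ = 1.7949×-0.59763×-0.28569 + 0.80178×0.95832×0.97500 = 0.306456 + 0.749153 = 1.055609.
Q̄ = (S_0/π) × [bracket] = (589/π) × 1.055609 = 197.91 W/m².
Ratio Q̄_A / Q̄_B = 219.38 / 197.91 = 1.108.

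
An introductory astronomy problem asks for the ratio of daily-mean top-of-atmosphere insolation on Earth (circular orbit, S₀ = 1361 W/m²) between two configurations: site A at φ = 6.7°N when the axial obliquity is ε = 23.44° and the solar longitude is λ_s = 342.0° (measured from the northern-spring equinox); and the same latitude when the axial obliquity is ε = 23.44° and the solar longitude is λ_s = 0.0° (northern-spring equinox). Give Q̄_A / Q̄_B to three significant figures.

Q̄_A / Q̄_B ≈ 0.970

— Configuration A (φ=+6.7°):
Solar declination: sin δ = sin ε · sin λ_s = sin 23.44° × sin 342.0° = -0.12292, so δ = -7.061°.
cos H₀ = −tan(+6.7°) tan(-7.061°) = 0.0146, H₀ = 1.5562 rad.
Bracket: H₀ sin φ sin δ + cos φ cos δ sin H₀ = 1.5562×0.11667×-0.12292 + 0.99317×0.99242×0.99989 = -0.022318 + 0.985533 = 0.963215.
Q̄ = (S₀/π) × [bracket] = (1361/π) × 0.963215 = 417.28 W/m².
— Configuration B (φ=+6.7°):
Solar declination: sin δ = sin ε · sin λ_s = sin 23.44° × sin 0.0° = 0.00000, so δ = +0.000°.
cos H₀ = −tan(+6.7°) tan(+0.000°) = -0.0000, H₀ = 1.5708 rad.
Bracket: H₀ sin φ sin δ + cos φ cos δ sin H₀ = 1.5708×0.11667×0.00000 + 0.99317×1.00000×1.00000 = 0.000000 + 0.993170 = 0.993170.
Q̄ = (S₀/π) × [bracket] = (1361/π) × 0.993170 = 430.26 W/m².
Ratio Q̄_A / Q̄_B = 417.28 / 430.26 = 0.9698.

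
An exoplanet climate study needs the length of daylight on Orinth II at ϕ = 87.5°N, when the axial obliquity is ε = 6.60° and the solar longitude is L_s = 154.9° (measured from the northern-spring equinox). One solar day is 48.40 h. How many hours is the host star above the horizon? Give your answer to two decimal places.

48.40 h

Solar declination: sin δ = sin ε · sin L_s = sin 6.60° × sin 154.9° = 0.04876, so δ = +2.795°.
Sunrise equation: cos h₀ = −tan ϕ · tan δ = -1.1180 ≤ −1, so the host star never sets (polar day) and h₀ = π.
Daylight = 2h₀/(2π) × 48.40 h = (3.1416/π) × 48.40 = 48.40 h.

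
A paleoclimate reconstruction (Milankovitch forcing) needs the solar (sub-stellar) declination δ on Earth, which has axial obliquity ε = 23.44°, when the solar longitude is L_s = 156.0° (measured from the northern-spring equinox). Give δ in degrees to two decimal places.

sin δ = sin ε · sin L_s = sin 23.44° × sin 156.0° = 0.161795.
δ = arcsin(0.161795) = +9.31°.

δ = +9.31°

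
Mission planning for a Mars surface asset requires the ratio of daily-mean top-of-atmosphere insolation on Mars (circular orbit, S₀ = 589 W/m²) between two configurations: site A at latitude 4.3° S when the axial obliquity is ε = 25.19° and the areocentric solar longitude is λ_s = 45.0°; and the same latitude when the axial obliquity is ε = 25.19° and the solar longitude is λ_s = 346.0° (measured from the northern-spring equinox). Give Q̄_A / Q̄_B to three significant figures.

Q̄_A / Q̄_B ≈ 0.912

— Configuration A (φ=-4.3°):
sin δ = sin 25.19° × sin 45.0° = 0.30096, so δ = +17.515°.
cos H₀ = −tan(-4.3°) tan(+17.515°) = 0.0237, H₀ = 1.5471 rad.
Bracket: H₀ sin φ sin δ + cos φ cos δ sin H₀ = 1.5471×-0.07498×0.30096 + 0.99719×0.95364×0.99972 = -0.034912 + 0.950694 = 0.915782.
Q̄ = (S₀/π) × [bracket] = (589/π) × 0.915782 = 171.69 W/m².
— Configuration B (φ=-4.3°):
Solar declination: sin δ = sin ε · sin λ_s = sin 25.19° × sin 346.0° = -0.10297, so δ = -5.910°.
cos H₀ = −tan(-4.3°) tan(-5.910°) = -0.0078, H₀ = 1.5786 rad.
Bracket: H₀ sin φ sin δ + cos φ cos δ sin H₀ = 1.5786×-0.07498×-0.10297 + 0.99719×0.99468×0.99997 = 0.012188 + 0.991855 = 1.004043.
Q̄ = (S₀/π) × [bracket] = (589/π) × 1.004043 = 188.24 W/m².
Ratio Q̄_A / Q̄_B = 171.69 / 188.24 = 0.9121.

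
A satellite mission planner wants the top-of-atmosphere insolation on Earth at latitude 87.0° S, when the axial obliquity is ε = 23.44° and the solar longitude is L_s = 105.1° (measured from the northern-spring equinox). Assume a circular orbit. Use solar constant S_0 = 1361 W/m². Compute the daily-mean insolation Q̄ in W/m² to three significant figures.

Solar declination: sin δ = sin ε · sin L_s = sin 23.44° × sin 105.1° = 0.38405, so δ = +22.585°.
cos h₀ = −tan(-87.0°) tan(+22.585°) = 7.9369 ≥ 1 ⇒ polar night, h₀ = 0 and Q̄ = 0.

Q̄ ≈ 0.00 W/m²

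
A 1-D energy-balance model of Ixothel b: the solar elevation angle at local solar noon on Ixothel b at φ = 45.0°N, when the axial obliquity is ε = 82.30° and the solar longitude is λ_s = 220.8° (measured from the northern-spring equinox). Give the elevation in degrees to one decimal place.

Solar declination: sin δ = sin ε · sin λ_s = sin 82.30° × sin 220.8° = -0.64753, so δ = -40.356°.
At local noon the hour angle is zero, so the zenith angle equals |φ − δ| = |+45.0° − (-40.356°)| = 85.356°.
Elevation = 90° − 85.356° = 4.6°.

4.6°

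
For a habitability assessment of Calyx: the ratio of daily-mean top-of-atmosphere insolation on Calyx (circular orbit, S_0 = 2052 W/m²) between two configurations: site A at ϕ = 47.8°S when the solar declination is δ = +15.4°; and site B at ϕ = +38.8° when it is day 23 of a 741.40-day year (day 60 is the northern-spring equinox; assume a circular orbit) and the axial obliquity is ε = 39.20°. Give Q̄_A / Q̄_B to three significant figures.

Q̄_A / Q̄_B ≈ 0.633

— Configuration A (ϕ=-47.8°):
cos h₀ = −tan(-47.8°) tan(+15.400°) = 0.3038, h₀ = 1.2621 rad.
Bracket: h₀ sin ϕ sin δ + cos ϕ cos δ sin h₀ = 1.2621×-0.74080×0.26556 + 0.67172×0.96410×0.95274 = -0.248289 + 0.616999 = 0.368710.
Q̄ = (S_0/π) × [bracket] = (2052/π) × 0.368710 = 240.83 W/m².
— Configuration B (ϕ=+38.8°):
Solar longitude: L_s = 360° × (23 − 60)/741.40 = -17.966°, i.e. -17.966° + 360° = 342.034°.
sin δ = sin 39.20° × sin 342.034° = -0.19495, so δ = -11.242°.
cos h₀ = −tan(+38.8°) tan(-11.242°) = 0.1598, h₀ = 1.4103 rad.
Bracket: h₀ sin ϕ sin δ + cos ϕ cos δ sin h₀ = 1.4103×0.62660×-0.19495 + 0.77934×0.98081×0.98715 = -0.172276 + 0.754562 = 0.582286.
Q̄ = (S_0/π) × [bracket] = (2052/π) × 0.582286 = 380.33 W/m².
Ratio Q̄_A / Q̄_B = 240.83 / 380.33 = 0.6332.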